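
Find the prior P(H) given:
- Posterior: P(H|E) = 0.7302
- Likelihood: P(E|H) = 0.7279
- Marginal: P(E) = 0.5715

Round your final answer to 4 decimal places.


From Bayes' theorem: P(H|E) = P(E|H) × P(H) / P(E)

Rearranging for P(H):
P(H) = P(H|E) × P(E) / P(E|H)
     = 0.7302 × 0.5715 / 0.7279
     = 0.41730930 / 0.7279
     = 0.5733


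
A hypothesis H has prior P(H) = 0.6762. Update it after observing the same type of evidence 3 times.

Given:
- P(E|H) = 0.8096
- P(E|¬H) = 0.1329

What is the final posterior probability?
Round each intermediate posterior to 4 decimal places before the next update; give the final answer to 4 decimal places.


Sequential Bayesian updating:

Initial prior: P(H) = 0.6762

Update 1:
  P(E) = 0.8096 × 0.6762 + 0.1329 × 0.3238 = 0.54745152 + 0.04303302 = 0.59048454
  P(H|E) = 0.54745152 / 0.59048454 = 0.9271

Update 2:
  P(E) = 0.8096 × 0.9271 + 0.1329 × 0.0729 = 0.75058016 + 0.00968841 = 0.76026857
  P(H|E) = 0.75058016 / 0.76026857 = 0.9873

Update 3:
  P(E) = 0.8096 × 0.9873 + 0.1329 × 0.0127 = 0.79931808 + 0.00168783 = 0.80100591
  P(H|E) = 0.79931808 / 0.80100591 = 0.9979

Final posterior: 0.9979


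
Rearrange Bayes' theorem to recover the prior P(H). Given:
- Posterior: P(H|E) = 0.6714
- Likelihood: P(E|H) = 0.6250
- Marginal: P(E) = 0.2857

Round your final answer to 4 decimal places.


From Bayes' theorem: P(H|E) = P(E|H) × P(H) / P(E)

Rearranging for P(H):
P(H) = P(H|E) × P(E) / P(E|H)
     = 0.6714 × 0.2857 / 0.6250
     = 0.19181898 / 0.6250
     = 0.3069


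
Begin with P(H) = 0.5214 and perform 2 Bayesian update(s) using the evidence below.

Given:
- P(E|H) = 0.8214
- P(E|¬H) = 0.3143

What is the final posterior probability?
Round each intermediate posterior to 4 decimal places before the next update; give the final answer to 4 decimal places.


Sequential Bayesian updating:

Initial prior: P(H) = 0.5214

Update 1:
  P(E) = 0.8214 × 0.5214 + 0.3143 × 0.4786 = 0.42827796 + 0.15042398 = 0.57870194
  P(H|E) = 0.42827796 / 0.57870194 = 0.7401

Update 2:
  P(E) = 0.8214 × 0.7401 + 0.3143 × 0.2599 = 0.60791814 + 0.08168657 = 0.68960471
  P(H|E) = 0.60791814 / 0.68960471 = 0.8815

Final posterior: 0.8815


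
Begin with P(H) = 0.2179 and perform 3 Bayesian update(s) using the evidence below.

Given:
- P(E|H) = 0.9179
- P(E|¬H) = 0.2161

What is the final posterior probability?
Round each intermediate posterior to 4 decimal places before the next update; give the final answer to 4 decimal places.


Sequential Bayesian updating:

Initial prior: P(H) = 0.2179

Update 1:
  P(E) = 0.9179 × 0.2179 + 0.2161 × 0.7821 = 0.20001041 + 0.16901181 = 0.36902222
  P(H|E) = 0.20001041 / 0.36902222 = 0.5420

Update 2:
  P(E) = 0.9179 × 0.5420 + 0.2161 × 0.4580 = 0.49750180 + 0.09897380 = 0.59647560
  P(H|E) = 0.49750180 / 0.59647560 = 0.8341

Update 3:
  P(E) = 0.9179 × 0.8341 + 0.2161 × 0.1659 = 0.76562039 + 0.03585099 = 0.80147138
  P(H|E) = 0.76562039 / 0.80147138 = 0.9553

Final posterior: 0.9553


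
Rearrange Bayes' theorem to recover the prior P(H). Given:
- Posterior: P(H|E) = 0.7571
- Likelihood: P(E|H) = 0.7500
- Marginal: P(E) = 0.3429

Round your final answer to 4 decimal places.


From Bayes' theorem: P(H|E) = P(E|H) × P(H) / P(E)

Rearranging for P(H):
P(H) = P(H|E) × P(E) / P(E|H)
     = 0.7571 × 0.3429 / 0.7500
     = 0.25960959 / 0.7500
     = 0.3461


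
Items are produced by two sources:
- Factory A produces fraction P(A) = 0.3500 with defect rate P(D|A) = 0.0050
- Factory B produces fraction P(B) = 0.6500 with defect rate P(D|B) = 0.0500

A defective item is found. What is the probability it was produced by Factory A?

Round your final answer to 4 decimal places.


Let A = from Factory A, D = defective

Given:
- P(A) = 0.3500, P(B) = 0.6500
- P(D|A) = 0.0050, P(D|B) = 0.0500

Step 1: Find P(D)
P(D) = P(D|A)P(A) + P(D|B)P(B)
     = 0.0050 × 0.3500 + 0.0500 × 0.6500
     = 0.00175000 + 0.03250000
     = 0.03425000

Step 2: Apply Bayes' theorem
P(A|D) = P(D|A)P(A) / P(D)
       = 0.00175000 / 0.03425000
       = 0.0511


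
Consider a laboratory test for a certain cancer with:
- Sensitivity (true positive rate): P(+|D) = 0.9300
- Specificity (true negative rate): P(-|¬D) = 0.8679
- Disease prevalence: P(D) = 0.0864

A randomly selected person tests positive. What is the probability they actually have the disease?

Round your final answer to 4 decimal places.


Let D = has disease, + = positive test

Given:
- P(D) = 0.0864 (prevalence)
- P(+|D) = 0.9300 (sensitivity)
- P(-|¬D) = 0.8679 (specificity)
- P(+|¬D) = 0.1321 (false positive rate = 1 - specificity)

Step 1: Find P(+)
P(+) = P(+|D)P(D) + P(+|¬D)P(¬D)
     = 0.9300 × 0.0864 + 0.1321 × 0.9136
     = 0.08035200 + 0.12068656
     = 0.20103856

Step 2: Apply Bayes' theorem for P(D|+)
P(D|+) = P(+|D)P(D) / P(+)
       = 0.08035200 / 0.20103856
       = 0.3997


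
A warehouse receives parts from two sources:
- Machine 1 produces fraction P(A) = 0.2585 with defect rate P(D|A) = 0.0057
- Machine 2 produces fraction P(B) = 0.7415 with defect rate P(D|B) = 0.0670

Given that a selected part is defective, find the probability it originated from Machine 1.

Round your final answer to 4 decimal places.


Let A = from Machine 1, D = defective

Given:
- P(A) = 0.2585, P(B) = 0.7415
- P(D|A) = 0.0057, P(D|B) = 0.0670

Step 1: Find P(D)
P(D) = P(D|A)P(A) + P(D|B)P(B)
     = 0.0057 × 0.2585 + 0.0670 × 0.7415
     = 0.00147345 + 0.04968050
     = 0.05115395

Step 2: Apply Bayes' theorem
P(A|D) = P(D|A)P(A) / P(D)
       = 0.00147345 / 0.05115395
       = 0.0288


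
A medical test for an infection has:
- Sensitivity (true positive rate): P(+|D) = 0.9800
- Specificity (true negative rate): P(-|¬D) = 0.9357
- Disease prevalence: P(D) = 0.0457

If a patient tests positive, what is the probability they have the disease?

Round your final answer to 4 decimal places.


Let D = has disease, + = positive test

Given:
- P(D) = 0.0457 (prevalence)
- P(+|D) = 0.9800 (sensitivity)
- P(-|¬D) = 0.9357 (specificity)
- P(+|¬D) = 0.0643 (false positive rate = 1 - specificity)

Step 1: Find P(+)
P(+) = P(+|D)P(D) + P(+|¬D)P(¬D)
     = 0.9800 × 0.0457 + 0.0643 × 0.9543
     = 0.04478600 + 0.06136149
     = 0.10614749

Step 2: Apply Bayes' theorem for P(D|+)
P(D|+) = P(+|D)P(D) / P(+)
       = 0.04478600 / 0.10614749
       = 0.4219


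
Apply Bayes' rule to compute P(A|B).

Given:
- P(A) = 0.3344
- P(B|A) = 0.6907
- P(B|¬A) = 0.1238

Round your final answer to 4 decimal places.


Bayes' theorem: P(A|B) = P(B|A) × P(A) / P(B)

Step 1: Calculate P(B) using law of total probability
P(B) = P(B|A)P(A) + P(B|¬A)P(¬A)
     = 0.6907 × 0.3344 + 0.1238 × 0.6656
     = 0.23097008 + 0.08240128
     = 0.31337136

Step 2: Apply Bayes' theorem
P(A|B) = P(B|A) × P(A) / P(B)
       = 0.23097008 / 0.31337136
       = 0.7370


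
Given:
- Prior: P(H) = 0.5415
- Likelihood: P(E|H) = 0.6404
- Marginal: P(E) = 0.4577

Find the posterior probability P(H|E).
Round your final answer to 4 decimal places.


Using Bayes' theorem:

P(H|E) = P(E|H) × P(H) / P(E)
       = 0.6404 × 0.5415 / 0.4577
       = 0.34677660 / 0.4577
       = 0.7577

The evidence strengthens our belief in H.
Prior: 0.5415 → Posterior: 0.7577


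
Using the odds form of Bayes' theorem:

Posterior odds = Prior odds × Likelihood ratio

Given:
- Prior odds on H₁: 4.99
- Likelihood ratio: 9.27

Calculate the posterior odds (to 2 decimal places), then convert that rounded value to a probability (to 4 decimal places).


Step 1: Calculate posterior odds
Posterior odds = Prior odds × LR
               = 4.99 × 9.27
               = 46.26

Step 2: Convert to probability
P(H₁|E) = Posterior odds / (1 + Posterior odds)
       = 46.26 / (1 + 46.26)
       = 46.26 / 47.26
       = 0.9788

The evidence increased P(H₁) from 0.8331 to 0.9788.


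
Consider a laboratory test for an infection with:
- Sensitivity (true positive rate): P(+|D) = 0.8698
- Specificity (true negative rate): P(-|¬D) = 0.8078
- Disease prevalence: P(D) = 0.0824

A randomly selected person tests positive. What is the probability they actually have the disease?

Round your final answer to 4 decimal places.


Let D = has disease, + = positive test

Given:
- P(D) = 0.0824 (prevalence)
- P(+|D) = 0.8698 (sensitivity)
- P(-|¬D) = 0.8078 (specificity)
- P(+|¬D) = 0.1922 (false positive rate = 1 - specificity)

Step 1: Find P(+)
P(+) = P(+|D)P(D) + P(+|¬D)P(¬D)
     = 0.8698 × 0.0824 + 0.1922 × 0.9176
     = 0.07167152 + 0.17636272
     = 0.24803424

Step 2: Apply Bayes' theorem for P(D|+)
P(D|+) = P(+|D)P(D) / P(+)
       = 0.07167152 / 0.24803424
       = 0.2890


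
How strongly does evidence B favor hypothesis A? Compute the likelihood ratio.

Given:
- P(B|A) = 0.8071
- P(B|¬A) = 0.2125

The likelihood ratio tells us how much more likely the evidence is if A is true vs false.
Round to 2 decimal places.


Likelihood Ratio (LR) = P(B|A) / P(B|¬A)

LR = 0.8071 / 0.2125
   = 3.80

The evidence is 3.80 times more likely if A is true than if A is false.
Since LR > 1, the evidence supports A over ¬A.


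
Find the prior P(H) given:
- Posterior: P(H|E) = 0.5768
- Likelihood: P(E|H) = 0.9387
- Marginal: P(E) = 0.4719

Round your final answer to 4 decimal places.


From Bayes' theorem: P(H|E) = P(E|H) × P(H) / P(E)

Rearranging for P(H):
P(H) = P(H|E) × P(E) / P(E|H)
     = 0.5768 × 0.4719 / 0.9387
     = 0.27219192 / 0.9387
     = 0.2900


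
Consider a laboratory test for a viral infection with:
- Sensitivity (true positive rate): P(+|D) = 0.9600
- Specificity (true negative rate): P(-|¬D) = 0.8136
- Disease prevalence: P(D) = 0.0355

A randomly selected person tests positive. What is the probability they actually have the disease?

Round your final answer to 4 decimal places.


Let D = has disease, + = positive test

Given:
- P(D) = 0.0355 (prevalence)
- P(+|D) = 0.9600 (sensitivity)
- P(-|¬D) = 0.8136 (specificity)
- P(+|¬D) = 0.1864 (false positive rate = 1 - specificity)

Step 1: Find P(+)
P(+) = P(+|D)P(D) + P(+|¬D)P(¬D)
     = 0.9600 × 0.0355 + 0.1864 × 0.9645
     = 0.03408000 + 0.17978280
     = 0.21386280

Step 2: Apply Bayes' theorem for P(D|+)
P(D|+) = P(+|D)P(D) / P(+)
       = 0.03408000 / 0.21386280
       = 0.1594


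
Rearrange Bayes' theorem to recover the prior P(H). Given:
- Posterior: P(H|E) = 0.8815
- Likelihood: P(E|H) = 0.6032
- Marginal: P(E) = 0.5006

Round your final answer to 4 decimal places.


From Bayes' theorem: P(H|E) = P(E|H) × P(H) / P(E)

Rearranging for P(H):
P(H) = P(H|E) × P(E) / P(E|H)
     = 0.8815 × 0.5006 / 0.6032
     = 0.44127890 / 0.6032
     = 0.7316


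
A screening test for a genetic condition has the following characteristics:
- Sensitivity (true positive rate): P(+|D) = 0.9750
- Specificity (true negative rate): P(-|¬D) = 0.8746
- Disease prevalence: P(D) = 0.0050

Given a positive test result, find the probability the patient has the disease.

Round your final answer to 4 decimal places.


Let D = has disease, + = positive test

Given:
- P(D) = 0.0050 (prevalence)
- P(+|D) = 0.9750 (sensitivity)
- P(-|¬D) = 0.8746 (specificity)
- P(+|¬D) = 0.1254 (false positive rate = 1 - specificity)

Step 1: Find P(+)
P(+) = P(+|D)P(D) + P(+|¬D)P(¬D)
     = 0.9750 × 0.0050 + 0.1254 × 0.9950
     = 0.00487500 + 0.12477300
     = 0.12964800

Step 2: Apply Bayes' theorem for P(D|+)
P(D|+) = P(+|D)P(D) / P(+)
       = 0.00487500 / 0.12964800
       = 0.0376


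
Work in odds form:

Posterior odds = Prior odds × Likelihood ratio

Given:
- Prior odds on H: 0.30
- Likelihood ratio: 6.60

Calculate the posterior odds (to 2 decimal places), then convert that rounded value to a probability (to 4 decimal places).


Step 1: Calculate posterior odds
Posterior odds = Prior odds × LR
               = 0.30 × 6.60
               = 1.98

Step 2: Convert to probability
P(H|E) = Posterior odds / (1 + Posterior odds)
       = 1.98 / (1 + 1.98)
       = 1.98 / 2.98
       = 0.6644

The evidence increased P(H) from 0.2308 to 0.6644.


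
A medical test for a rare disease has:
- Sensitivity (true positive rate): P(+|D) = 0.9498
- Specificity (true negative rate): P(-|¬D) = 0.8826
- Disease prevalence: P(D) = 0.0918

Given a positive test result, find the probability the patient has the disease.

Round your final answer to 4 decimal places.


Let D = has disease, + = positive test

Given:
- P(D) = 0.0918 (prevalence)
- P(+|D) = 0.9498 (sensitivity)
- P(-|¬D) = 0.8826 (specificity)
- P(+|¬D) = 0.1174 (false positive rate = 1 - specificity)

Step 1: Find P(+)
P(+) = P(+|D)P(D) + P(+|¬D)P(¬D)
     = 0.9498 × 0.0918 + 0.1174 × 0.9082
     = 0.08719164 + 0.10662268
     = 0.19381432

Step 2: Apply Bayes' theorem for P(D|+)
P(D|+) = P(+|D)P(D) / P(+)
       = 0.08719164 / 0.19381432
       = 0.4499


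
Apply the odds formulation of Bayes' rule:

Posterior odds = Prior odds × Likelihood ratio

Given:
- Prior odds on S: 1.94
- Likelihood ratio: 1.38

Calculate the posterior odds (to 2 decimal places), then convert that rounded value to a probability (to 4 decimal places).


Step 1: Calculate posterior odds
Posterior odds = Prior odds × LR
               = 1.94 × 1.38
               = 2.68

Step 2: Convert to probability
P(S|E) = Posterior odds / (1 + Posterior odds)
       = 2.68 / (1 + 2.68)
       = 2.68 / 3.68
       = 0.7283

The evidence increased P(S) from 0.6599 to 0.7283.


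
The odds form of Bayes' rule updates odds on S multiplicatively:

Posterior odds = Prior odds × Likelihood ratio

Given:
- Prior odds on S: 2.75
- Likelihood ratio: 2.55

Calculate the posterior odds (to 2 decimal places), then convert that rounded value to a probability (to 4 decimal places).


Step 1: Calculate posterior odds
Posterior odds = Prior odds × LR
               = 2.75 × 2.55
               = 7.01

Step 2: Convert to probability
P(S|E) = Posterior odds / (1 + Posterior odds)
       = 7.01 / (1 + 7.01)
       = 7.01 / 8.01
       = 0.8752

The evidence increased P(S) from 0.7333 to 0.8752.


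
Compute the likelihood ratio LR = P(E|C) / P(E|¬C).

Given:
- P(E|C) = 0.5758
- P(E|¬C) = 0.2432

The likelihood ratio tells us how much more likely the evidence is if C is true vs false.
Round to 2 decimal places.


Likelihood Ratio (LR) = P(E|C) / P(E|¬C)

LR = 0.5758 / 0.2432
   = 2.37

The evidence is 2.37 times more likely if C is true than if C is false.
Because LR exceeds 1, E is evidence for C.


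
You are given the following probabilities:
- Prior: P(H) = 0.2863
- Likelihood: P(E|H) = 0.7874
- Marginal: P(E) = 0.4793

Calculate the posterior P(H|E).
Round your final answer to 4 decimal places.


Using Bayes' theorem:

P(H|E) = P(E|H) × P(H) / P(E)
       = 0.7874 × 0.2863 / 0.4793
       = 0.22543262 / 0.4793
       = 0.4703

The evidence strengthens our belief in H.
Prior: 0.2863 → Posterior: 0.4703


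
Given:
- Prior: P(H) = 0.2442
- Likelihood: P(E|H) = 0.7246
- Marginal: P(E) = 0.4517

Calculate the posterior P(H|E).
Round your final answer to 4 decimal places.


Using Bayes' theorem:

P(H|E) = P(E|H) × P(H) / P(E)
       = 0.7246 × 0.2442 / 0.4517
       = 0.17694732 / 0.4517
       = 0.3917

The evidence strengthens our belief in H.
Prior: 0.2442 → Posterior: 0.3917


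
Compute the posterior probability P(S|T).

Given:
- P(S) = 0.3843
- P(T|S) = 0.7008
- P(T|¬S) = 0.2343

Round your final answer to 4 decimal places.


Bayes' theorem: P(S|T) = P(T|S) × P(S) / P(T)

Step 1: Calculate P(T) using law of total probability
P(T) = P(T|S)P(S) + P(T|¬S)P(¬S)
     = 0.7008 × 0.3843 + 0.2343 × 0.6157
     = 0.26931744 + 0.14425851
     = 0.41357595

Step 2: Apply Bayes' theorem
P(S|T) = P(T|S) × P(S) / P(T)
       = 0.26931744 / 0.41357595
       = 0.6512


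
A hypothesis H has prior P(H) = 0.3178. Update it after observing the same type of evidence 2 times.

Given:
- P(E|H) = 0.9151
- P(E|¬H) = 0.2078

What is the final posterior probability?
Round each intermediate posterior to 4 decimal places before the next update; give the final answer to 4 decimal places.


Sequential Bayesian updating:

Initial prior: P(H) = 0.3178

Update 1:
  P(E) = 0.9151 × 0.3178 + 0.2078 × 0.6822 = 0.29081878 + 0.14176116 = 0.43257994
  P(H|E) = 0.29081878 / 0.43257994 = 0.6723

Update 2:
  P(E) = 0.9151 × 0.6723 + 0.2078 × 0.3277 = 0.61522173 + 0.06809606 = 0.68331779
  P(H|E) = 0.61522173 / 0.68331779 = 0.9003

Final posterior: 0.9003


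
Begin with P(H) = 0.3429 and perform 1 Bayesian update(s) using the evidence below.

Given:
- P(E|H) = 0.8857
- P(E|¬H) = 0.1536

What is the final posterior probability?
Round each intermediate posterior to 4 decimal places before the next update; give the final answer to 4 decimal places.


Sequential Bayesian updating:

Initial prior: P(H) = 0.3429

Update 1:
  P(E) = 0.8857 × 0.3429 + 0.1536 × 0.6571 = 0.30370653 + 0.10093056 = 0.40463709
  P(H|E) = 0.30370653 / 0.40463709 = 0.7506

Final posterior: 0.7506


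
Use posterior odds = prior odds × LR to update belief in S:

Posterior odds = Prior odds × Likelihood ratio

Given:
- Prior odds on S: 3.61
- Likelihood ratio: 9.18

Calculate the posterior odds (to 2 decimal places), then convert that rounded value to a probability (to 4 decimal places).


Step 1: Calculate posterior odds
Posterior odds = Prior odds × LR
               = 3.61 × 9.18
               = 33.14

Step 2: Convert to probability
P(S|E) = Posterior odds / (1 + Posterior odds)
       = 33.14 / (1 + 33.14)
       = 33.14 / 34.14
       = 0.9707

The evidence increased P(S) from 0.7831 to 0.9707.


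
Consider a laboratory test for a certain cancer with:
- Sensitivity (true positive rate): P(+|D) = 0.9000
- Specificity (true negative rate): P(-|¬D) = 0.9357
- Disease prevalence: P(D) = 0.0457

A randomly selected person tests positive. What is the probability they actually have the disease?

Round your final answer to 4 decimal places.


Let D = has disease, + = positive test

Given:
- P(D) = 0.0457 (prevalence)
- P(+|D) = 0.9000 (sensitivity)
- P(-|¬D) = 0.9357 (specificity)
- P(+|¬D) = 0.0643 (false positive rate = 1 - specificity)

Step 1: Find P(+)
P(+) = P(+|D)P(D) + P(+|¬D)P(¬D)
     = 0.9000 × 0.0457 + 0.0643 × 0.9543
     = 0.04113000 + 0.06136149
     = 0.10249149

Step 2: Apply Bayes' theorem for P(D|+)
P(D|+) = P(+|D)P(D) / P(+)
       = 0.04113000 / 0.10249149
       = 0.4013


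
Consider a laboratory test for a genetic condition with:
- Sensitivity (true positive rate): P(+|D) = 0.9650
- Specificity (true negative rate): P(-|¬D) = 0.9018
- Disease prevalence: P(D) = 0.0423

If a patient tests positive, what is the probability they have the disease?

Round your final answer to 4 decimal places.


Let D = has disease, + = positive test

Given:
- P(D) = 0.0423 (prevalence)
- P(+|D) = 0.9650 (sensitivity)
- P(-|¬D) = 0.9018 (specificity)
- P(+|¬D) = 0.0982 (false positive rate = 1 - specificity)

Step 1: Find P(+)
P(+) = P(+|D)P(D) + P(+|¬D)P(¬D)
     = 0.9650 × 0.0423 + 0.0982 × 0.9577
     = 0.04081950 + 0.09404614
     = 0.13486564

Step 2: Apply Bayes' theorem for P(D|+)
P(D|+) = P(+|D)P(D) / P(+)
       = 0.04081950 / 0.13486564
       = 0.3027


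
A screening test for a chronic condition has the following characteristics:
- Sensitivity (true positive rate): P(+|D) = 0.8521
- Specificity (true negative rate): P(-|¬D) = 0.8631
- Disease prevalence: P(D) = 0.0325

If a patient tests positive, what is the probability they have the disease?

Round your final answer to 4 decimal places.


Let D = has disease, + = positive test

Given:
- P(D) = 0.0325 (prevalence)
- P(+|D) = 0.8521 (sensitivity)
- P(-|¬D) = 0.8631 (specificity)
- P(+|¬D) = 0.1369 (false positive rate = 1 - specificity)

Step 1: Find P(+)
P(+) = P(+|D)P(D) + P(+|¬D)P(¬D)
     = 0.8521 × 0.0325 + 0.1369 × 0.9675
     = 0.02769325 + 0.13245075
     = 0.16014400

Step 2: Apply Bayes' theorem for P(D|+)
P(D|+) = P(+|D)P(D) / P(+)
       = 0.02769325 / 0.16014400
       = 0.1729


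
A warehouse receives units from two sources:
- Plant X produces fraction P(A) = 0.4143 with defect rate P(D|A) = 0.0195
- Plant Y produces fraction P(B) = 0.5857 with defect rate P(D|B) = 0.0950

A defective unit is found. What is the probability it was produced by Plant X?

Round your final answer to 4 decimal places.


Let A = from Plant X, D = defective

Given:
- P(A) = 0.4143, P(B) = 0.5857
- P(D|A) = 0.0195, P(D|B) = 0.0950

Step 1: Find P(D)
P(D) = P(D|A)P(A) + P(D|B)P(B)
     = 0.0195 × 0.4143 + 0.0950 × 0.5857
     = 0.00807885 + 0.05564150
     = 0.06372035

Step 2: Apply Bayes' theorem
P(A|D) = P(D|A)P(A) / P(D)
       = 0.00807885 / 0.06372035
       = 0.1268


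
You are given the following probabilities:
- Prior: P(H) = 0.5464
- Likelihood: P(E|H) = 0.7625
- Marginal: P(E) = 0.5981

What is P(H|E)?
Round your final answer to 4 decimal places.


Using Bayes' theorem:

P(H|E) = P(E|H) × P(H) / P(E)
       = 0.7625 × 0.5464 / 0.5981
       = 0.41663000 / 0.5981
       = 0.6966

The evidence strengthens our belief in H.
Prior: 0.5464 → Posterior: 0.6966


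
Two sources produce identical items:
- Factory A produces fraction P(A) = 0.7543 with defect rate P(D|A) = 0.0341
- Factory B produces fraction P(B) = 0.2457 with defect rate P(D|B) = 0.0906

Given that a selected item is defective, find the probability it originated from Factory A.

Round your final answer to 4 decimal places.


Let A = from Factory A, D = defective

Given:
- P(A) = 0.7543, P(B) = 0.2457
- P(D|A) = 0.0341, P(D|B) = 0.0906

Step 1: Find P(D)
P(D) = P(D|A)P(A) + P(D|B)P(B)
     = 0.0341 × 0.7543 + 0.0906 × 0.2457
     = 0.02572163 + 0.02226042
     = 0.04798205

Step 2: Apply Bayes' theorem
P(A|D) = P(D|A)P(A) / P(D)
       = 0.02572163 / 0.04798205
       = 0.5361


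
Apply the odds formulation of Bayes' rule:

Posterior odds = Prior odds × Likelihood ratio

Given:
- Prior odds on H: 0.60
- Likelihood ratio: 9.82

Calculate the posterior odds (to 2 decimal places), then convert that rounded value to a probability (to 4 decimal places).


Step 1: Calculate posterior odds
Posterior odds = Prior odds × LR
               = 0.60 × 9.82
               = 5.89

Step 2: Convert to probability
P(H|E) = Posterior odds / (1 + Posterior odds)
       = 5.89 / (1 + 5.89)
       = 5.89 / 6.89
       = 0.8549

The evidence increased P(H) from 0.3750 to 0.8549.


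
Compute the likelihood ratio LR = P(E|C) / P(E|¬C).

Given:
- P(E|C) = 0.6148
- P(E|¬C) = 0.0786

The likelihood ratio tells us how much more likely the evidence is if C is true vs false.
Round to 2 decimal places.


Likelihood Ratio (LR) = P(E|C) / P(E|¬C)

LR = 0.6148 / 0.0786
   = 7.82

The evidence is 7.82 times more likely if C is true than if C is false.
Because LR exceeds 1, E is evidence for C.


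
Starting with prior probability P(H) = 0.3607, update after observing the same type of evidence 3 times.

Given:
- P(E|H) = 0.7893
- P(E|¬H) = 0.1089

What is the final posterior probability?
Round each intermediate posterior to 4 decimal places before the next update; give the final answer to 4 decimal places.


Sequential Bayesian updating:

Initial prior: P(H) = 0.3607

Update 1:
  P(E) = 0.7893 × 0.3607 + 0.1089 × 0.6393 = 0.28470051 + 0.06961977 = 0.35432028
  P(H|E) = 0.28470051 / 0.35432028 = 0.8035

Update 2:
  P(E) = 0.7893 × 0.8035 + 0.1089 × 0.1965 = 0.63420255 + 0.02139885 = 0.65560140
  P(H|E) = 0.63420255 / 0.65560140 = 0.9674

Update 3:
  P(E) = 0.7893 × 0.9674 + 0.1089 × 0.0326 = 0.76356882 + 0.00355014 = 0.76711896
  P(H|E) = 0.76356882 / 0.76711896 = 0.9954

Final posterior: 0.9954


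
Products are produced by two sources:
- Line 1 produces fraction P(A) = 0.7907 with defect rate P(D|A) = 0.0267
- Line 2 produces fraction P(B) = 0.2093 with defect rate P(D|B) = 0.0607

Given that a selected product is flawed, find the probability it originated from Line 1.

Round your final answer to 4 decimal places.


Let A = from Line 1, D = flawed

Given:
- P(A) = 0.7907, P(B) = 0.2093
- P(D|A) = 0.0267, P(D|B) = 0.0607

Step 1: Find P(D)
P(D) = P(D|A)P(A) + P(D|B)P(B)
     = 0.0267 × 0.7907 + 0.0607 × 0.2093
     = 0.02111169 + 0.01270451
     = 0.03381620

Step 2: Apply Bayes' theorem
P(A|D) = P(D|A)P(A) / P(D)
       = 0.02111169 / 0.03381620
       = 0.6243


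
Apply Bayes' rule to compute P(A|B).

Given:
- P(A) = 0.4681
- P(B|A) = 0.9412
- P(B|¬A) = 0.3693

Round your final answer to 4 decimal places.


Bayes' theorem: P(A|B) = P(B|A) × P(A) / P(B)

Step 1: Calculate P(B) using law of total probability
P(B) = P(B|A)P(A) + P(B|¬A)P(¬A)
     = 0.9412 × 0.4681 + 0.3693 × 0.5319
     = 0.44057572 + 0.19643067
     = 0.63700639

Step 2: Apply Bayes' theorem
P(A|B) = P(B|A) × P(A) / P(B)
       = 0.44057572 / 0.63700639
       = 0.6916


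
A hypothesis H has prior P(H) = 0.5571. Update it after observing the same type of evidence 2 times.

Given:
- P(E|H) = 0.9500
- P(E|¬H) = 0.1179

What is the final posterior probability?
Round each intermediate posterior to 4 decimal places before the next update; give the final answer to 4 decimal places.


Sequential Bayesian updating:

Initial prior: P(H) = 0.5571

Update 1:
  P(E) = 0.9500 × 0.5571 + 0.1179 × 0.4429 = 0.52924500 + 0.05221791 = 0.58146291
  P(H|E) = 0.52924500 / 0.58146291 = 0.9102

Update 2:
  P(E) = 0.9500 × 0.9102 + 0.1179 × 0.0898 = 0.86469000 + 0.01058742 = 0.87527742
  P(H|E) = 0.86469000 / 0.87527742 = 0.9879

Final posterior: 0.9879


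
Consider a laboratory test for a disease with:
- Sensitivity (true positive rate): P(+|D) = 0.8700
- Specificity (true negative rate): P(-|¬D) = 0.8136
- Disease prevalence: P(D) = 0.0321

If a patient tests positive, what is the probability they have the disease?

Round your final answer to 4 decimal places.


Let D = has disease, + = positive test

Given:
- P(D) = 0.0321 (prevalence)
- P(+|D) = 0.8700 (sensitivity)
- P(-|¬D) = 0.8136 (specificity)
- P(+|¬D) = 0.1864 (false positive rate = 1 - specificity)

Step 1: Find P(+)
P(+) = P(+|D)P(D) + P(+|¬D)P(¬D)
     = 0.8700 × 0.0321 + 0.1864 × 0.9679
     = 0.02792700 + 0.18041656
     = 0.20834356

Step 2: Apply Bayes' theorem for P(D|+)
P(D|+) = P(+|D)P(D) / P(+)
       = 0.02792700 / 0.20834356
       = 0.1340


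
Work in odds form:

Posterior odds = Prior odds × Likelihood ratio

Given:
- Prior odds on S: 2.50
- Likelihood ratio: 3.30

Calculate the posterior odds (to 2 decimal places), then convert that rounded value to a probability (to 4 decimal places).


Step 1: Calculate posterior odds
Posterior odds = Prior odds × LR
               = 2.50 × 3.30
               = 8.25

Step 2: Convert to probability
P(S|E) = Posterior odds / (1 + Posterior odds)
       = 8.25 / (1 + 8.25)
       = 8.25 / 9.25
       = 0.8919

The evidence increased P(S) from 0.7143 to 0.8919.


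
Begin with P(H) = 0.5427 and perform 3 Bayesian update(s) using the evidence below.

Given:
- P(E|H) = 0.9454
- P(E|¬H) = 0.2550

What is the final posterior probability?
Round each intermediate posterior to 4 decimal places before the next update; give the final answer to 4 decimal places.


Sequential Bayesian updating:

Initial prior: P(H) = 0.5427

Update 1:
  P(E) = 0.9454 × 0.5427 + 0.2550 × 0.4573 = 0.51306858 + 0.11661150 = 0.62968008
  P(H|E) = 0.51306858 / 0.62968008 = 0.8148

Update 2:
  P(E) = 0.9454 × 0.8148 + 0.2550 × 0.1852 = 0.77031192 + 0.04722600 = 0.81753792
  P(H|E) = 0.77031192 / 0.81753792 = 0.9422

Update 3:
  P(E) = 0.9454 × 0.9422 + 0.2550 × 0.0578 = 0.89075588 + 0.01473900 = 0.90549488
  P(H|E) = 0.89075588 / 0.90549488 = 0.9837

Final posterior: 0.9837


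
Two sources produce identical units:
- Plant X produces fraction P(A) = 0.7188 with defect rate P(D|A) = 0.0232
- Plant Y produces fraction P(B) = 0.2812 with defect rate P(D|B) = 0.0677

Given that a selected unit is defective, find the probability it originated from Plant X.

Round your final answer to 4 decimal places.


Let A = from Plant X, D = defective

Given:
- P(A) = 0.7188, P(B) = 0.2812
- P(D|A) = 0.0232, P(D|B) = 0.0677

Step 1: Find P(D)
P(D) = P(D|A)P(A) + P(D|B)P(B)
     = 0.0232 × 0.7188 + 0.0677 × 0.2812
     = 0.01667616 + 0.01903724
     = 0.03571340

Step 2: Apply Bayes' theorem
P(A|D) = P(D|A)P(A) / P(D)
       = 0.01667616 / 0.03571340
       = 0.4669


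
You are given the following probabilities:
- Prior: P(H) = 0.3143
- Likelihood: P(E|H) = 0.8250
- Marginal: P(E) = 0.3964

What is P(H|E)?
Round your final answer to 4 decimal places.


Using Bayes' theorem:

P(H|E) = P(E|H) × P(H) / P(E)
       = 0.8250 × 0.3143 / 0.3964
       = 0.25929750 / 0.3964
       = 0.6541

The evidence strengthens our belief in H.
Prior: 0.3143 → Posterior: 0.6541


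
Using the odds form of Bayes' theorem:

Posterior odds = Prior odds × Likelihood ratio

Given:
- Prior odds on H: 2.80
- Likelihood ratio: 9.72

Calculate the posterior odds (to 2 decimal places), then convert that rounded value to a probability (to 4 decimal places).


Step 1: Calculate posterior odds
Posterior odds = Prior odds × LR
               = 2.80 × 9.72
               = 27.22

Step 2: Convert to probability
P(H|E) = Posterior odds / (1 + Posterior odds)
       = 27.22 / (1 + 27.22)
       = 27.22 / 28.22
       = 0.9646

The evidence increased P(H) from 0.7368 to 0.9646.


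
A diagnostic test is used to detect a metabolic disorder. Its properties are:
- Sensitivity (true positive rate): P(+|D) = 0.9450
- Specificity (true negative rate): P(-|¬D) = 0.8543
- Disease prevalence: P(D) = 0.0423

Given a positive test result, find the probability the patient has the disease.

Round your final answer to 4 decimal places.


Let D = has disease, + = positive test

Given:
- P(D) = 0.0423 (prevalence)
- P(+|D) = 0.9450 (sensitivity)
- P(-|¬D) = 0.8543 (specificity)
- P(+|¬D) = 0.1457 (false positive rate = 1 - specificity)

Step 1: Find P(+)
P(+) = P(+|D)P(D) + P(+|¬D)P(¬D)
     = 0.9450 × 0.0423 + 0.1457 × 0.9577
     = 0.03997350 + 0.13953689
     = 0.17951039

Step 2: Apply Bayes' theorem for P(D|+)
P(D|+) = P(+|D)P(D) / P(+)
       = 0.03997350 / 0.17951039
       = 0.2227


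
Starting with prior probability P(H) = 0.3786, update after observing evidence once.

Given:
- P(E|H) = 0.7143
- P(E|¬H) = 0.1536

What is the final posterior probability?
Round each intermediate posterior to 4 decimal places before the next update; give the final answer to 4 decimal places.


Sequential Bayesian updating:

Initial prior: P(H) = 0.3786

Update 1:
  P(E) = 0.7143 × 0.3786 + 0.1536 × 0.6214 = 0.27043398 + 0.09544704 = 0.36588102
  P(H|E) = 0.27043398 / 0.36588102 = 0.7391

Final posterior: 0.7391


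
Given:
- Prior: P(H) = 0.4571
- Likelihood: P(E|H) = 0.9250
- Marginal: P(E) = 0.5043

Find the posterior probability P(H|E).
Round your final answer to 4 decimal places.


Using Bayes' theorem:

P(H|E) = P(E|H) × P(H) / P(E)
       = 0.9250 × 0.4571 / 0.5043
       = 0.42281750 / 0.5043
       = 0.8384

The evidence strengthens our belief in H.
Prior: 0.4571 → Posterior: 0.8384


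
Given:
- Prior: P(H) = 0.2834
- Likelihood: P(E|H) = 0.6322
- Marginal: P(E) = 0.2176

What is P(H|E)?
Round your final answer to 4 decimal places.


Using Bayes' theorem:

P(H|E) = P(E|H) × P(H) / P(E)
       = 0.6322 × 0.2834 / 0.2176
       = 0.17916548 / 0.2176
       = 0.8234

The evidence strengthens our belief in H.
Prior: 0.2834 → Posterior: 0.8234


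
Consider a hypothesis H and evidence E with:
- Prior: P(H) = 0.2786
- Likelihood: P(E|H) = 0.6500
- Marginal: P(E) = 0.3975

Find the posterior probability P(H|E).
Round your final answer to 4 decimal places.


Using Bayes' theorem:

P(H|E) = P(E|H) × P(H) / P(E)
       = 0.6500 × 0.2786 / 0.3975
       = 0.18109000 / 0.3975
       = 0.4556

The evidence strengthens our belief in H.
Prior: 0.2786 → Posterior: 0.4556


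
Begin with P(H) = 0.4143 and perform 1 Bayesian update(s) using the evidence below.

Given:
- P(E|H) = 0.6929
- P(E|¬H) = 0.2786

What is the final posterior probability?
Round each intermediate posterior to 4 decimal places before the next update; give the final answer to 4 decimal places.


Sequential Bayesian updating:

Initial prior: P(H) = 0.4143

Update 1:
  P(E) = 0.6929 × 0.4143 + 0.2786 × 0.5857 = 0.28706847 + 0.16317602 = 0.45024449
  P(H|E) = 0.28706847 / 0.45024449 = 0.6376

Final posterior: 0.6376


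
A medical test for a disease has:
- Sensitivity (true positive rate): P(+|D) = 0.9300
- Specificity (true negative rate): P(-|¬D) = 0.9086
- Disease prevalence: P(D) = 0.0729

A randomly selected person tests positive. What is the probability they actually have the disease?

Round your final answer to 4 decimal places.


Let D = has disease, + = positive test

Given:
- P(D) = 0.0729 (prevalence)
- P(+|D) = 0.9300 (sensitivity)
- P(-|¬D) = 0.9086 (specificity)
- P(+|¬D) = 0.0914 (false positive rate = 1 - specificity)

Step 1: Find P(+)
P(+) = P(+|D)P(D) + P(+|¬D)P(¬D)
     = 0.9300 × 0.0729 + 0.0914 × 0.9271
     = 0.06779700 + 0.08473694
     = 0.15253394

Step 2: Apply Bayes' theorem for P(D|+)
P(D|+) = P(+|D)P(D) / P(+)
       = 0.06779700 / 0.15253394
       = 0.4445


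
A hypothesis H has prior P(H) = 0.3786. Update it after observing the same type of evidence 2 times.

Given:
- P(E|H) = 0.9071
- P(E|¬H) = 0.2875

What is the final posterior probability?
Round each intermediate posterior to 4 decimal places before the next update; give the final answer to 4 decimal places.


Sequential Bayesian updating:

Initial prior: P(H) = 0.3786

Update 1:
  P(E) = 0.9071 × 0.3786 + 0.2875 × 0.6214 = 0.34342806 + 0.17865250 = 0.52208056
  P(H|E) = 0.34342806 / 0.52208056 = 0.6578

Update 2:
  P(E) = 0.9071 × 0.6578 + 0.2875 × 0.3422 = 0.59669038 + 0.09838250 = 0.69507288
  P(H|E) = 0.59669038 / 0.69507288 = 0.8585

Final posterior: 0.8585


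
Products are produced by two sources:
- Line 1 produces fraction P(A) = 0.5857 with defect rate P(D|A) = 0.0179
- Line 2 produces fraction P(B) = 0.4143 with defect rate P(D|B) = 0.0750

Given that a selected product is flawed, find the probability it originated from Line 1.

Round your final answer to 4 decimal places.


Let A = from Line 1, D = flawed

Given:
- P(A) = 0.5857, P(B) = 0.4143
- P(D|A) = 0.0179, P(D|B) = 0.0750

Step 1: Find P(D)
P(D) = P(D|A)P(A) + P(D|B)P(B)
     = 0.0179 × 0.5857 + 0.0750 × 0.4143
     = 0.01048403 + 0.03107250
     = 0.04155653

Step 2: Apply Bayes' theorem
P(A|D) = P(D|A)P(A) / P(D)
       = 0.01048403 / 0.04155653
       = 0.2523


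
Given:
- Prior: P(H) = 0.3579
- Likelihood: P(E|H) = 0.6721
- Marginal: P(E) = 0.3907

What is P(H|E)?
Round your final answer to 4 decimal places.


Using Bayes' theorem:

P(H|E) = P(E|H) × P(H) / P(E)
       = 0.6721 × 0.3579 / 0.3907
       = 0.24054459 / 0.3907
       = 0.6157

The evidence strengthens our belief in H.
Prior: 0.3579 → Posterior: 0.6157


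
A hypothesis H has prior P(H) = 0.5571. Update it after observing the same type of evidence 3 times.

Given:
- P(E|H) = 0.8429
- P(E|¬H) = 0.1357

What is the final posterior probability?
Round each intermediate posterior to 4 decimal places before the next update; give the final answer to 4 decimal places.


Sequential Bayesian updating:

Initial prior: P(H) = 0.5571

Update 1:
  P(E) = 0.8429 × 0.5571 + 0.1357 × 0.4429 = 0.46957959 + 0.06010153 = 0.52968112
  P(H|E) = 0.46957959 / 0.52968112 = 0.8865

Update 2:
  P(E) = 0.8429 × 0.8865 + 0.1357 × 0.1135 = 0.74723085 + 0.01540195 = 0.76263280
  P(H|E) = 0.74723085 / 0.76263280 = 0.9798

Update 3:
  P(E) = 0.8429 × 0.9798 + 0.1357 × 0.0202 = 0.82587342 + 0.00274114 = 0.82861456
  P(H|E) = 0.82587342 / 0.82861456 = 0.9967

Final posterior: 0.9967


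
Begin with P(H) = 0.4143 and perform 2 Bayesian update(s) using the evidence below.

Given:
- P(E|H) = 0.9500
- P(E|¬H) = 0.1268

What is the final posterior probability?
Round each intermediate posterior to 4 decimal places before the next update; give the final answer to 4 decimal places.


Sequential Bayesian updating:

Initial prior: P(H) = 0.4143

Update 1:
  P(E) = 0.9500 × 0.4143 + 0.1268 × 0.5857 = 0.39358500 + 0.07426676 = 0.46785176
  P(H|E) = 0.39358500 / 0.46785176 = 0.8413

Update 2:
  P(E) = 0.9500 × 0.8413 + 0.1268 × 0.1587 = 0.79923500 + 0.02012316 = 0.81935816
  P(H|E) = 0.79923500 / 0.81935816 = 0.9754

Final posterior: 0.9754


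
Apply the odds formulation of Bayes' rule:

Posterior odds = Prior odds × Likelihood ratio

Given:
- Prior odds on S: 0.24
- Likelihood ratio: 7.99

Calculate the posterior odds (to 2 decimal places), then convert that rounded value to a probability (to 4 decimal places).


Step 1: Calculate posterior odds
Posterior odds = Prior odds × LR
               = 0.24 × 7.99
               = 1.92

Step 2: Convert to probability
P(S|E) = Posterior odds / (1 + Posterior odds)
       = 1.92 / (1 + 1.92)
       = 1.92 / 2.92
       = 0.6575

The evidence increased P(S) from 0.1935 to 0.6575.


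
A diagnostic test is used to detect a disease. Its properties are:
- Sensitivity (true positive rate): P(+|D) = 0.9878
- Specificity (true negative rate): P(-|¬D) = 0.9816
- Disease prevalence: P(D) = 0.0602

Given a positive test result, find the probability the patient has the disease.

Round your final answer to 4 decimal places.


Let D = has disease, + = positive test

Given:
- P(D) = 0.0602 (prevalence)
- P(+|D) = 0.9878 (sensitivity)
- P(-|¬D) = 0.9816 (specificity)
- P(+|¬D) = 0.0184 (false positive rate = 1 - specificity)

Step 1: Find P(+)
P(+) = P(+|D)P(D) + P(+|¬D)P(¬D)
     = 0.9878 × 0.0602 + 0.0184 × 0.9398
     = 0.05946556 + 0.01729232
     = 0.07675788

Step 2: Apply Bayes' theorem for P(D|+)
P(D|+) = P(+|D)P(D) / P(+)
       = 0.05946556 / 0.07675788
       = 0.7747


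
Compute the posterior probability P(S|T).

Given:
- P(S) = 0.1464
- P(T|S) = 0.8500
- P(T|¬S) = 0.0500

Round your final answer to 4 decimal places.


Bayes' theorem: P(S|T) = P(T|S) × P(S) / P(T)

Step 1: Calculate P(T) using law of total probability
P(T) = P(T|S)P(S) + P(T|¬S)P(¬S)
     = 0.8500 × 0.1464 + 0.0500 × 0.8536
     = 0.12444000 + 0.04268000
     = 0.16712000

Step 2: Apply Bayes' theorem
P(S|T) = P(T|S) × P(S) / P(T)
       = 0.12444000 / 0.16712000
       = 0.7446


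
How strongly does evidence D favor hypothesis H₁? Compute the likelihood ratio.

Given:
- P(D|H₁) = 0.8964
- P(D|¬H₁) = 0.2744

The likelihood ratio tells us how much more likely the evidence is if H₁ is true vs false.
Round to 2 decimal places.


Likelihood Ratio (LR) = P(D|H₁) / P(D|¬H₁)

LR = 0.8964 / 0.2744
   = 3.27

The evidence is 3.27 times more likely if H₁ is true than if H₁ is false.
LR > 1, so observing D raises the odds in favor of H₁.


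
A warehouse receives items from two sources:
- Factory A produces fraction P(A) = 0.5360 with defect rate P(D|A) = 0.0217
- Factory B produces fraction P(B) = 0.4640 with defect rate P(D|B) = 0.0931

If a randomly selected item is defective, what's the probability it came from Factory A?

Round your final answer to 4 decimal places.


Let A = from Factory A, D = defective

Given:
- P(A) = 0.5360, P(B) = 0.4640
- P(D|A) = 0.0217, P(D|B) = 0.0931

Step 1: Find P(D)
P(D) = P(D|A)P(A) + P(D|B)P(B)
     = 0.0217 × 0.5360 + 0.0931 × 0.4640
     = 0.01163120 + 0.04319840
     = 0.05482960

Step 2: Apply Bayes' theorem
P(A|D) = P(D|A)P(A) / P(D)
       = 0.01163120 / 0.05482960
       = 0.2121


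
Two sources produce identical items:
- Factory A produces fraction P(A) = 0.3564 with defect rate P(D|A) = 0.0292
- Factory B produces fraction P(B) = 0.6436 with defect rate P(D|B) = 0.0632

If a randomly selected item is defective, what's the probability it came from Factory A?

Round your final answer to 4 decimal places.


Let A = from Factory A, D = defective

Given:
- P(A) = 0.3564, P(B) = 0.6436
- P(D|A) = 0.0292, P(D|B) = 0.0632

Step 1: Find P(D)
P(D) = P(D|A)P(A) + P(D|B)P(B)
     = 0.0292 × 0.3564 + 0.0632 × 0.6436
     = 0.01040688 + 0.04067552
     = 0.05108240

Step 2: Apply Bayes' theorem
P(A|D) = P(D|A)P(A) / P(D)
       = 0.01040688 / 0.05108240
       = 0.2037
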